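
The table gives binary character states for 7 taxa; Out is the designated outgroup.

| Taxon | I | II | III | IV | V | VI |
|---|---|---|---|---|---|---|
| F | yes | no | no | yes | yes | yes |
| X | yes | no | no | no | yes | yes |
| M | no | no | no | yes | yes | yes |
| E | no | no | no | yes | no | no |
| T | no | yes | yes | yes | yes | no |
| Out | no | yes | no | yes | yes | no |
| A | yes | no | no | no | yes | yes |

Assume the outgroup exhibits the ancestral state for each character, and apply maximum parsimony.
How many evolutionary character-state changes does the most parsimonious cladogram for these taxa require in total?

Character polarity is set by the outgroup: the derived state is whichever differs from the outgroup's state, so for II, IV, V the derived state is 'no', and for the remaining characters it is 'yes'.
Only A, F, and X show the derived state 'yes' for I, supporting them as a clade.
Only A, E, F, M, and X show the derived state 'no' for II, supporting them as a clade.
III: derived state 'yes' in T only — an autapomorphy, so it tells us nothing about relationships among taxa.
IV (derived state 'no') is shared by A and X — a synapomorphy uniting that clade.
V (derived state 'no') is unique to E (autapomorphy; uninformative for grouping).
VI: derived state 'yes' in A, F, M, and X only — synapomorphy for {A, F, M, X}.
Most parsimonious ingroup topology: (((((A,X),F),M),E),T).
Changes per character on this tree: I: 1; II: 1; III: 1; IV: 1; V: 1; VI: 1.
Total = 6.

6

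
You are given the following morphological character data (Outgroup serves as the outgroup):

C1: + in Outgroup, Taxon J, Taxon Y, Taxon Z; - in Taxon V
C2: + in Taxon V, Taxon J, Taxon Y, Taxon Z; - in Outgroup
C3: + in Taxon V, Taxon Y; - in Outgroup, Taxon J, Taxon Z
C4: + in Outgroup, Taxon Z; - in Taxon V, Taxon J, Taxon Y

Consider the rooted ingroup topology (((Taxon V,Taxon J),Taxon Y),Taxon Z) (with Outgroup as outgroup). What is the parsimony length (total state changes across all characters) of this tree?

Map each character onto (((Taxon V,Taxon J),Taxon Y),Taxon Z) (rooted by Outgroup) and count the minimum state changes it requires (Fitch parsimony):
C1: 1; C2: 1; C3: 2; C4: 1.
Total tree length = 5.

5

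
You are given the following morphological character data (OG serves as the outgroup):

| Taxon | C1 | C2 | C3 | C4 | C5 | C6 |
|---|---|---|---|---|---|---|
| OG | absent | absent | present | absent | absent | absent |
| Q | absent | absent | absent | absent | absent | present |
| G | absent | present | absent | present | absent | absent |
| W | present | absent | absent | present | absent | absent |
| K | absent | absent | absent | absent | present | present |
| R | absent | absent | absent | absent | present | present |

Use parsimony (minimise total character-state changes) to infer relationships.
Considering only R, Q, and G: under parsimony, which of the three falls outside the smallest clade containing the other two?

Character polarity is set by the outgroup: the derived state is whichever differs from the outgroup's state, so for C3 the derived state is 'absent', and for the remaining characters it is 'present'.
C1: derived state 'present' in W only — an autapomorphy, so it tells us nothing about relationships among taxa.
C2 (derived state 'present') is unique to G (autapomorphy; uninformative for grouping).
All ingroup taxa share the derived state 'absent' for C3; it defines the ingroup but does not resolve relationships within it.
C4 (derived state 'present') is shared by G and W — a synapomorphy uniting that clade.
C5: derived state 'present' in K and R only — synapomorphy for {K, R}.
C6: derived state 'present' in K, Q, and R only — synapomorphy for {K, Q, R}.
Most parsimonious ingroup topology: ((Q,(K,R)),(G,W)).
Q and R share a more recent common ancestor with each other than either does with G, so G is the least closely related of the three.

G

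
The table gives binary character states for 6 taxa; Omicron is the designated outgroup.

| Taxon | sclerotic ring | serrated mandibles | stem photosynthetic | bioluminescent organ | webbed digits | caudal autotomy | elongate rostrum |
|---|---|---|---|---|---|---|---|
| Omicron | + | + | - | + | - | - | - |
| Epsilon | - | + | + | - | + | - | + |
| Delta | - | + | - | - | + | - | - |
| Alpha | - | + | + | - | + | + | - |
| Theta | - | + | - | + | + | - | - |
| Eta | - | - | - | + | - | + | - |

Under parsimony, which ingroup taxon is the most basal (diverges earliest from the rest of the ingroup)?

Character polarity is set by the outgroup: the derived state is whichever differs from the outgroup's state, so for sclerotic ring, serrated mandibles, bioluminescent organ the derived state is '-', and for the remaining characters it is '+'.
sclerotic ring (derived state '-') is shared by all ingroup taxa — unites the whole ingroup.
serrated mandibles (derived state '-') is unique to Eta (autapomorphy; uninformative for grouping).
stem photosynthetic (derived state '+') is shared by Alpha and Epsilon — a synapomorphy uniting that clade.
bioluminescent organ (derived state '-') is shared by Alpha, Delta, and Epsilon — a synapomorphy uniting that clade.
webbed digits: derived state '+' in Alpha, Delta, Epsilon, and Theta only — synapomorphy for {Alpha, Delta, Epsilon, Theta}.
caudal autotomy (state '+') occurs in Alpha and Eta but conflicts with the nesting implied by the other characters — most parsimoniously interpreted as homoplasy.
elongate rostrum (derived state '+') is unique to Epsilon (autapomorphy; uninformative for grouping).
Most parsimonious ingroup topology: ((((Epsilon,Alpha),Delta),Theta),Eta).
Eta is sister to the clade containing all other ingroup taxa, so it is the earliest-diverging (most basal) ingroup lineage.

Eta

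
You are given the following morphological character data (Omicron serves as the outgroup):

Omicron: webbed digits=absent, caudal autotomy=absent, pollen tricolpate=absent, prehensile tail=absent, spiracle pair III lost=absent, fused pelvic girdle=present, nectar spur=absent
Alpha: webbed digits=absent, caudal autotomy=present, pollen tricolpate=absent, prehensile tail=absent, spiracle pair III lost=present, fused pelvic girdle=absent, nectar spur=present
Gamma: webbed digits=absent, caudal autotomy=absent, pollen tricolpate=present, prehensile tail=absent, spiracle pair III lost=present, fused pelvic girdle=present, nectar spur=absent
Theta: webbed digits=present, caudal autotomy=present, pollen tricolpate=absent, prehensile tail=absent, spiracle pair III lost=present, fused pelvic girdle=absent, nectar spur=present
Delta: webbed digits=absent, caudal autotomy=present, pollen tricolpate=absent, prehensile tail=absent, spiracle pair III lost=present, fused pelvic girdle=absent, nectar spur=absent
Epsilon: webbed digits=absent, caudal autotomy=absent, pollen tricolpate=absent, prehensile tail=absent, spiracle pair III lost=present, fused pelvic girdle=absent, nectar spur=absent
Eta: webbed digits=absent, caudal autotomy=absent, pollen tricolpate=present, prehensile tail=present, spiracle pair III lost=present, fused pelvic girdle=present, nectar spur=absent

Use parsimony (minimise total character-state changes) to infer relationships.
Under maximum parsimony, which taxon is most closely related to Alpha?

Theta

Character polarity is set by the outgroup: the derived state is whichever differs from the outgroup's state, so for fused pelvic girdle the derived state is 'absent', and for the remaining characters it is 'present'.
webbed digits: derived state 'present' in Theta only — an autapomorphy, so it tells us nothing about relationships among taxa.
caudal autotomy: derived state 'present' in Alpha, Delta, and Theta only — synapomorphy for {Alpha, Delta, Theta}.
pollen tricolpate (derived state 'present') is shared by Eta and Gamma — a synapomorphy uniting that clade.
prehensile tail: derived state 'present' in Eta only — an autapomorphy, so it tells us nothing about relationships among taxa.
All ingroup taxa share the derived state 'present' for spiracle pair III lost; it defines the ingroup but does not resolve relationships within it.
fused pelvic girdle (derived state 'absent') is shared by Alpha, Delta, Epsilon, and Theta — a synapomorphy uniting that clade.
nectar spur: derived state 'present' in Alpha and Theta only — synapomorphy for {Alpha, Theta}.
Most parsimonious ingroup topology: ((((Alpha,Theta),Delta),Epsilon),(Gamma,Eta)).
Alpha and Theta form a cherry on this tree, so they are sister taxa.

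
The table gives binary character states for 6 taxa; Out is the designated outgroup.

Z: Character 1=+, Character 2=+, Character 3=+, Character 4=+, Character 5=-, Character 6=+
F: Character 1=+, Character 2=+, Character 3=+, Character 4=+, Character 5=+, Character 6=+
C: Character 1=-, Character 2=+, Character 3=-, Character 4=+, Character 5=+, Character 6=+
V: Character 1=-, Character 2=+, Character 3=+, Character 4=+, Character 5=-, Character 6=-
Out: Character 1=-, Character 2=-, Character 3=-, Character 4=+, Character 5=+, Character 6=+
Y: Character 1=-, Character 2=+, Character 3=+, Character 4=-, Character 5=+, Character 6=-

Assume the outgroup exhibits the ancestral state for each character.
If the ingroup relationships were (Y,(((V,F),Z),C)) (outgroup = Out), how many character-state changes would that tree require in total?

10

Map each character onto (Y,(((V,F),Z),C)) (rooted by Out) and count the minimum state changes it requires (Fitch parsimony):
Character 1: 2; Character 2: 1; Character 3: 2; Character 4: 1; Character 5: 2; Character 6: 2.
Total tree length = 10.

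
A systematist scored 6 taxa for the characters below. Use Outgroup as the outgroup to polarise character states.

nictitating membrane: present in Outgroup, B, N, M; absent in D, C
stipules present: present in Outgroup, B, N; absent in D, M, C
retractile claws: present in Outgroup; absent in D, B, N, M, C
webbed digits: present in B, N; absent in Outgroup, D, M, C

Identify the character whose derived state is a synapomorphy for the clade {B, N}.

webbed digits

Character polarity is set by the outgroup: the derived state is whichever differs from the outgroup's state, so for nictitating membrane, stipules present, retractile claws the derived state is 'absent', and for the remaining characters it is 'present'.
Only C and D show the derived state 'absent' for nictitating membrane, supporting them as a clade.
stipules present: derived state 'absent' in C, D, and M only — synapomorphy for {C, D, M}.
retractile claws (derived state 'absent') is shared by all ingroup taxa — unites the whole ingroup.
webbed digits: derived state 'present' in B and N only — synapomorphy for {B, N}.
Most parsimonious ingroup topology: (((D,C),M),(B,N)).
The clade {B, N} is supported by webbed digits: its derived state 'present' occurs in exactly those taxa and in no other taxon (including the outgroup).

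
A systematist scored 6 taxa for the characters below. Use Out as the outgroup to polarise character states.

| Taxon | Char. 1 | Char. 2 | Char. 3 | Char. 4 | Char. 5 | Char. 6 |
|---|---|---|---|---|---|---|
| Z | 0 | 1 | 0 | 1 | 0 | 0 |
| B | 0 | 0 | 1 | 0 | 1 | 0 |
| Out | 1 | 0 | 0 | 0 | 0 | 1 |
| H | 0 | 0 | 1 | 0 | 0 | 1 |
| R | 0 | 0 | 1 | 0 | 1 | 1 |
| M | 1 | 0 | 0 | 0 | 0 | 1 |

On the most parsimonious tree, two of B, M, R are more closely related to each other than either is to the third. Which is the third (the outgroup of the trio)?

M

Character polarity is set by the outgroup: the derived state is whichever differs from the outgroup's state, so for Char. 1, Char. 6 the derived state is '0', and for the remaining characters it is '1'.
Only B, H, R, and Z show the derived state '0' for Char. 1, supporting them as a clade.
Char. 2: derived state '1' in Z only — an autapomorphy, so it tells us nothing about relationships among taxa.
Char. 3: derived state '1' in B, H, and R only — synapomorphy for {B, H, R}.
Char. 4: derived state '1' in Z only — an autapomorphy, so it tells us nothing about relationships among taxa.
Char. 5: derived state '1' in B and R only — synapomorphy for {B, R}.
Char. 6 groups B and Z, which is incompatible with the clades supported by the remaining characters; treating it as convergent (homoplasy) costs fewer steps than any alternative tree.
Most parsimonious ingroup topology: (M,(Z,((R,B),H))).
B and R share a more recent common ancestor with each other than either does with M, so M is the least closely related of the three.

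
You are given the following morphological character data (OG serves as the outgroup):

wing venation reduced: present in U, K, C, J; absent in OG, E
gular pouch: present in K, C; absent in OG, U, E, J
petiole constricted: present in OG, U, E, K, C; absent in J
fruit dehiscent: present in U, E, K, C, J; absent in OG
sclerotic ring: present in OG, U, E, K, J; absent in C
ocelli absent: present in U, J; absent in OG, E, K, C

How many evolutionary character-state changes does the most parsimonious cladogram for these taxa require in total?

6

Character polarity is set by the outgroup: the derived state is whichever differs from the outgroup's state, so for petiole constricted, sclerotic ring the derived state is 'absent', and for the remaining characters it is 'present'.
wing venation reduced (derived state 'present') is shared by C, J, K, and U — a synapomorphy uniting that clade.
gular pouch: derived state 'present' in C and K only — synapomorphy for {C, K}.
petiole constricted: derived state 'absent' in J only — an autapomorphy, so it tells us nothing about relationships among taxa.
fruit dehiscent (derived state 'present') is shared by all ingroup taxa — unites the whole ingroup.
sclerotic ring: derived state 'absent' in C only — an autapomorphy, so it tells us nothing about relationships among taxa.
Only J and U show the derived state 'present' for ocelli absent, supporting them as a clade.
Most parsimonious ingroup topology: (((U,J),(K,C)),E).
Changes per character on this tree: wing venation reduced: 1; gular pouch: 1; petiole constricted: 1; fruit dehiscent: 1; sclerotic ring: 1; ocelli absent: 1.
Total = 6.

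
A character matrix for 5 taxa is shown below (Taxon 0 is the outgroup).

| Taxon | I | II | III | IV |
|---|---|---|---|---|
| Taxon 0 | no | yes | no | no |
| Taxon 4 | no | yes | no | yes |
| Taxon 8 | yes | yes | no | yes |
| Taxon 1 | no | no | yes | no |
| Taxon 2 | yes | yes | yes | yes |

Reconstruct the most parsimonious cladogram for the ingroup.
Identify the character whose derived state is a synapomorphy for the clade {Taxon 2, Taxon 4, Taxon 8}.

IV

Character polarity is set by the outgroup: the derived state is whichever differs from the outgroup's state, so for II the derived state is 'no', and for the remaining characters it is 'yes'.
I (derived state 'yes') is shared by Taxon 2 and Taxon 8 — a synapomorphy uniting that clade.
II (derived state 'no') is unique to Taxon 1 (autapomorphy; uninformative for grouping).
III (state 'yes') occurs in Taxon 1 and Taxon 2 but conflicts with the nesting implied by the other characters — most parsimoniously interpreted as homoplasy.
IV: derived state 'yes' in Taxon 2, Taxon 4, and Taxon 8 only — synapomorphy for {Taxon 2, Taxon 4, Taxon 8}.
Most parsimonious ingroup topology: ((Taxon 4,(Taxon 8,Taxon 2)),Taxon 1).
The clade {Taxon 2, Taxon 4, Taxon 8} is supported by IV: its derived state 'yes' occurs in exactly those taxa and in no other taxon (including the outgroup).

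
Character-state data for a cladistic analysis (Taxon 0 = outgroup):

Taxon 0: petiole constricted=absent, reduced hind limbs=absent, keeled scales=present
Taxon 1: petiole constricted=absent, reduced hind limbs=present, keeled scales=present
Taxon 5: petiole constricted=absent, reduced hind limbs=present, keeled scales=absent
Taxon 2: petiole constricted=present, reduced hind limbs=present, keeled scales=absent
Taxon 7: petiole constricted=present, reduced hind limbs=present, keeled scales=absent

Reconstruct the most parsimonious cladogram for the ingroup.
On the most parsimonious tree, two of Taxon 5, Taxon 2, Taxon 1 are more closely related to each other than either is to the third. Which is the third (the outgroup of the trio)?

Taxon 1

Character polarity is set by the outgroup: the derived state is whichever differs from the outgroup's state, so for keeled scales the derived state is 'absent', and for the remaining characters it is 'present'.
petiole constricted (derived state 'present') is shared by Taxon 2 and Taxon 7 — a synapomorphy uniting that clade.
reduced hind limbs (derived state 'present') is shared by all ingroup taxa — unites the whole ingroup.
keeled scales: derived state 'absent' in Taxon 2, Taxon 5, and Taxon 7 only — synapomorphy for {Taxon 2, Taxon 5, Taxon 7}.
Most parsimonious ingroup topology: (Taxon 1,(Taxon 5,(Taxon 2,Taxon 7))).
Taxon 5 and Taxon 2 share a more recent common ancestor with each other than either does with Taxon 1, so Taxon 1 is the least closely related of the three.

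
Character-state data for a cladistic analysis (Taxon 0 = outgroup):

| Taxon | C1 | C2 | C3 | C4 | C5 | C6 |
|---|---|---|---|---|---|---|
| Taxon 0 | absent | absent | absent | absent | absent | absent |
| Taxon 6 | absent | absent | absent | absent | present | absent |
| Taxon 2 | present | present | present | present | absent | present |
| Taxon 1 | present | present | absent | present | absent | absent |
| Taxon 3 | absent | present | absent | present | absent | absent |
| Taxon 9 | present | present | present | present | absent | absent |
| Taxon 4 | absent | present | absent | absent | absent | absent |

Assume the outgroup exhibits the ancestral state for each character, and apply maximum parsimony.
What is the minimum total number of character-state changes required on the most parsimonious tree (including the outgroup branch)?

6

The outgroup has state 'absent' for every character, so 'present' is the derived state throughout.
Only Taxon 1, Taxon 2, and Taxon 9 show the derived state 'present' for C1, supporting them as a clade.
Only Taxon 1, Taxon 2, Taxon 3, Taxon 4, and Taxon 9 show the derived state 'present' for C2, supporting them as a clade.
C3 (derived state 'present') is shared by Taxon 2 and Taxon 9 — a synapomorphy uniting that clade.
Only Taxon 1, Taxon 2, Taxon 3, and Taxon 9 show the derived state 'present' for C4, supporting them as a clade.
C5: derived state 'present' in Taxon 6 only — an autapomorphy, so it tells us nothing about relationships among taxa.
C6 (derived state 'present') is unique to Taxon 2 (autapomorphy; uninformative for grouping).
Most parsimonious ingroup topology: (Taxon 6,((((Taxon 2,Taxon 9),Taxon 1),Taxon 3),Taxon 4)).
Changes per character on this tree: C1: 1; C2: 1; C3: 1; C4: 1; C5: 1; C6: 1.
Total = 6.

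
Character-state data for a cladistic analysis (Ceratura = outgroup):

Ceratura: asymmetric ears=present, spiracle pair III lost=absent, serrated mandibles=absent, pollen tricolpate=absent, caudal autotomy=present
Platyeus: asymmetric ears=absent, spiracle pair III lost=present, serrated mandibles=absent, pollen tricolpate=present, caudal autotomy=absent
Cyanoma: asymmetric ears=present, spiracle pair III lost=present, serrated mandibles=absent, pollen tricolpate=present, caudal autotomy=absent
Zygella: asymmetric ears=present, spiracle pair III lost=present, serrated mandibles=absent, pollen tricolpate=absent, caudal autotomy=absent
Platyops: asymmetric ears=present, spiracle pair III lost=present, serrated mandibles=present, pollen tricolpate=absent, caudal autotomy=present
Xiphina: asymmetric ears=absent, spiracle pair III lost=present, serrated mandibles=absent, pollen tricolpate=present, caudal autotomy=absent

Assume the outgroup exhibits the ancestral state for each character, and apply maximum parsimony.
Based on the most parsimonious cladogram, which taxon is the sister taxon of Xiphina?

Platyeus

Character polarity is set by the outgroup: the derived state is whichever differs from the outgroup's state, so for asymmetric ears, caudal autotomy the derived state is 'absent', and for the remaining characters it is 'present'.
asymmetric ears: derived state 'absent' in Platyeus and Xiphina only — synapomorphy for {Platyeus, Xiphina}.
All ingroup taxa share the derived state 'present' for spiracle pair III lost; it defines the ingroup but does not resolve relationships within it.
serrated mandibles: derived state 'present' in Platyops only — an autapomorphy, so it tells us nothing about relationships among taxa.
pollen tricolpate (derived state 'present') is shared by Cyanoma, Platyeus, and Xiphina — a synapomorphy uniting that clade.
Only Cyanoma, Platyeus, Xiphina, and Zygella show the derived state 'absent' for caudal autotomy, supporting them as a clade.
Most parsimonious ingroup topology: ((((Platyeus,Xiphina),Cyanoma),Zygella),Platyops).
Xiphina and Platyeus form a cherry on this tree, so they are sister taxa.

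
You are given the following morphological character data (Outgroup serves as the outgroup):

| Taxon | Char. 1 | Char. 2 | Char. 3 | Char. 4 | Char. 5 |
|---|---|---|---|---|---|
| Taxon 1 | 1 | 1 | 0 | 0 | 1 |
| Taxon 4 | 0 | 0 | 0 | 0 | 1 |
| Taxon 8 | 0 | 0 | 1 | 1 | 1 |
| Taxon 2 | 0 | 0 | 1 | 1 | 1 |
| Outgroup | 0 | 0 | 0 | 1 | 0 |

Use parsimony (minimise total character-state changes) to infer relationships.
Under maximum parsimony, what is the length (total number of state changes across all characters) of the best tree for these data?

Character polarity is set by the outgroup: the derived state is whichever differs from the outgroup's state, so for Char. 4 the derived state is '0', and for the remaining characters it is '1'.
Char. 1 (derived state '1') is unique to Taxon 1 (autapomorphy; uninformative for grouping).
Char. 2: derived state '1' in Taxon 1 only — an autapomorphy, so it tells us nothing about relationships among taxa.
Only Taxon 2 and Taxon 8 show the derived state '1' for Char. 3, supporting them as a clade.
Only Taxon 1 and Taxon 4 show the derived state '0' for Char. 4, supporting them as a clade.
All ingroup taxa share the derived state '1' for Char. 5; it defines the ingroup but does not resolve relationships within it.
Most parsimonious ingroup topology: ((Taxon 4,Taxon 1),(Taxon 8,Taxon 2)).
Changes per character on this tree: Char. 1: 1; Char. 2: 1; Char. 3: 1; Char. 4: 1; Char. 5: 1.
Total = 5.

5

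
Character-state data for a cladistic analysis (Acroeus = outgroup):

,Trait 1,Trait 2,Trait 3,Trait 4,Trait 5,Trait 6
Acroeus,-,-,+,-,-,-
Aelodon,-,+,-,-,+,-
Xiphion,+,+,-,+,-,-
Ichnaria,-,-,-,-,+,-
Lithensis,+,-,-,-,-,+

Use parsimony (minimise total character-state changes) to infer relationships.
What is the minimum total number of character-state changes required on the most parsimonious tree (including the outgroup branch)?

7

Character polarity is set by the outgroup: the derived state is whichever differs from the outgroup's state, so for Trait 3 the derived state is '-', and for the remaining characters it is '+'.
Trait 1 (derived state '+') is shared by Lithensis and Xiphion — a synapomorphy uniting that clade.
Trait 2 groups Aelodon and Xiphion, which is incompatible with the clades supported by the remaining characters; treating it as convergent (homoplasy) costs fewer steps than any alternative tree.
All ingroup taxa share the derived state '-' for Trait 3; it defines the ingroup but does not resolve relationships within it.
Trait 4 (derived state '+') is unique to Xiphion (autapomorphy; uninformative for grouping).
Only Aelodon and Ichnaria show the derived state '+' for Trait 5, supporting them as a clade.
Trait 6: derived state '+' in Lithensis only — an autapomorphy, so it tells us nothing about relationships among taxa.
Most parsimonious ingroup topology: ((Aelodon,Ichnaria),(Xiphion,Lithensis)).
Changes per character on this tree: Trait 1: 1; Trait 2: 2; Trait 3: 1; Trait 4: 1; Trait 5: 1; Trait 6: 1.
Total = 7.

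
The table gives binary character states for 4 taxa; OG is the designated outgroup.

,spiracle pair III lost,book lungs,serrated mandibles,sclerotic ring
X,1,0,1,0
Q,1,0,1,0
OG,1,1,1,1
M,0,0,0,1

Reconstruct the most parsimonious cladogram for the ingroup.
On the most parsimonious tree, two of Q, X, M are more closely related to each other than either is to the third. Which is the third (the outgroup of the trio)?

M

The outgroup has state '1' for every character, so '0' is the derived state throughout.
spiracle pair III lost (derived state '0') is unique to M (autapomorphy; uninformative for grouping).
All ingroup taxa share the derived state '0' for book lungs; it defines the ingroup but does not resolve relationships within it.
serrated mandibles: derived state '0' in M only — an autapomorphy, so it tells us nothing about relationships among taxa.
sclerotic ring (derived state '0') is shared by Q and X — a synapomorphy uniting that clade.
Most parsimonious ingroup topology: (M,(X,Q)).
Q and X share a more recent common ancestor with each other than either does with M, so M is the least closely related of the three.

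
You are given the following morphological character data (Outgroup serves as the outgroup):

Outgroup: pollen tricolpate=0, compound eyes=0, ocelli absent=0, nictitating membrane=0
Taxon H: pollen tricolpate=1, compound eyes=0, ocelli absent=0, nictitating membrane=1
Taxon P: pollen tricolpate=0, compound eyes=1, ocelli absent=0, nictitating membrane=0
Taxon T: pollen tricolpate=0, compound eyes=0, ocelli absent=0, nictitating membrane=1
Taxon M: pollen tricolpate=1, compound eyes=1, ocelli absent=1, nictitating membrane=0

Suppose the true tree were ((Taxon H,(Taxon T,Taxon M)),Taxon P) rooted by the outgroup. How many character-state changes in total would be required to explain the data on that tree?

Map each character onto ((Taxon H,(Taxon T,Taxon M)),Taxon P) (rooted by Outgroup) and count the minimum state changes it requires (Fitch parsimony):
pollen tricolpate: 2; compound eyes: 2; ocelli absent: 1; nictitating membrane: 2.
Total tree length = 7.

7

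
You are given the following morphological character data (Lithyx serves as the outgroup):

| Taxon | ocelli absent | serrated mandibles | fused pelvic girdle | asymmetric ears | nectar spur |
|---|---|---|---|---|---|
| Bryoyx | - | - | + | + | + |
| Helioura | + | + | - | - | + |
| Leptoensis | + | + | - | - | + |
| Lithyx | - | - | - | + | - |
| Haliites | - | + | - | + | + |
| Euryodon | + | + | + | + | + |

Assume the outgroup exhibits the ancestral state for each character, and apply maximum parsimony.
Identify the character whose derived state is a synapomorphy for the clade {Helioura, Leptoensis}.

asymmetric ears

Character polarity is set by the outgroup: the derived state is whichever differs from the outgroup's state, so for asymmetric ears the derived state is '-', and for the remaining characters it is '+'.
ocelli absent (derived state '+') is shared by Euryodon, Helioura, and Leptoensis — a synapomorphy uniting that clade.
serrated mandibles: derived state '+' in Euryodon, Haliites, Helioura, and Leptoensis only — synapomorphy for {Euryodon, Haliites, Helioura, Leptoensis}.
fused pelvic girdle groups Bryoyx and Euryodon, which is incompatible with the clades supported by the remaining characters; treating it as convergent (homoplasy) costs fewer steps than any alternative tree.
asymmetric ears (derived state '-') is shared by Helioura and Leptoensis — a synapomorphy uniting that clade.
All ingroup taxa share the derived state '+' for nectar spur; it defines the ingroup but does not resolve relationships within it.
Most parsimonious ingroup topology: ((((Leptoensis,Helioura),Euryodon),Haliites),Bryoyx).
The clade {Helioura, Leptoensis} is supported by asymmetric ears: its derived state '-' occurs in exactly those taxa and in no other taxon (including the outgroup).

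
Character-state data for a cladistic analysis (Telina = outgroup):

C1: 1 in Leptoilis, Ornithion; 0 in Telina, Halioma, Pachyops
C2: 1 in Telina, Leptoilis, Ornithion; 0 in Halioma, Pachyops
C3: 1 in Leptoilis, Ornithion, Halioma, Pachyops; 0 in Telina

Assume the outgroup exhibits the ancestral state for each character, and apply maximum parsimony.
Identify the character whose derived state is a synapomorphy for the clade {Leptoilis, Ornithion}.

Character polarity is set by the outgroup: the derived state is whichever differs from the outgroup's state, so for C2 the derived state is '0', and for the remaining characters it is '1'.
Only Leptoilis and Ornithion show the derived state '1' for C1, supporting them as a clade.
C2 (derived state '0') is shared by Halioma and Pachyops — a synapomorphy uniting that clade.
C3 (derived state '1') is shared by all ingroup taxa — unites the whole ingroup.
Most parsimonious ingroup topology: ((Leptoilis,Ornithion),(Halioma,Pachyops)).
The clade {Leptoilis, Ornithion} is supported by C1: its derived state '1' occurs in exactly those taxa and in no other taxon (including the outgroup).

C1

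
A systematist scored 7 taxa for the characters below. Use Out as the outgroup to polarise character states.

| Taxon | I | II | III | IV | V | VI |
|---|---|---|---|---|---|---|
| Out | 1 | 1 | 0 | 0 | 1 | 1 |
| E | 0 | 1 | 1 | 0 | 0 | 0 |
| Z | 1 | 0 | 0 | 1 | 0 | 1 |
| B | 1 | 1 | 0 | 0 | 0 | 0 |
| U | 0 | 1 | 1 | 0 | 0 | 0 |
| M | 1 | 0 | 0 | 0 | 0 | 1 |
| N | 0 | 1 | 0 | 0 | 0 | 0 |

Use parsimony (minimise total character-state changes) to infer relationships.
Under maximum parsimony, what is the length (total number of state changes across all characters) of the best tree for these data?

6

Character polarity is set by the outgroup: the derived state is whichever differs from the outgroup's state, so for I, II, V, VI the derived state is '0', and for the remaining characters it is '1'.
Only E, N, and U show the derived state '0' for I, supporting them as a clade.
Only M and Z show the derived state '0' for II, supporting them as a clade.
Only E and U show the derived state '1' for III, supporting them as a clade.
IV: derived state '1' in Z only — an autapomorphy, so it tells us nothing about relationships among taxa.
V (derived state '0') is shared by all ingroup taxa — unites the whole ingroup.
VI: derived state '0' in B, E, N, and U only — synapomorphy for {B, E, N, U}.
Most parsimonious ingroup topology: ((((E,U),N),B),(Z,M)).
Changes per character on this tree: I: 1; II: 1; III: 1; IV: 1; V: 1; VI: 1.
Total = 6.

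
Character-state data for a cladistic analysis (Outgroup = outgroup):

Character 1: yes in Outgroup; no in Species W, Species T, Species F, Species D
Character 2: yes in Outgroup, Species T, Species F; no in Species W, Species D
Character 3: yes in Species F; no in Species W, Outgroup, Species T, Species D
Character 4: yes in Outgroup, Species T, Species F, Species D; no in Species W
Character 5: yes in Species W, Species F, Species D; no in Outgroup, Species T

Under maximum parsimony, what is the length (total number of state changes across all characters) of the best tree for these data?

5

Character polarity is set by the outgroup: the derived state is whichever differs from the outgroup's state, so for Character 1, Character 2, Character 4 the derived state is 'no', and for the remaining characters it is 'yes'.
All ingroup taxa share the derived state 'no' for Character 1; it defines the ingroup but does not resolve relationships within it.
Character 2 (derived state 'no') is shared by Species D and Species W — a synapomorphy uniting that clade.
Character 3: derived state 'yes' in Species F only — an autapomorphy, so it tells us nothing about relationships among taxa.
Character 4: derived state 'no' in Species W only — an autapomorphy, so it tells us nothing about relationships among taxa.
Character 5 (derived state 'yes') is shared by Species D, Species F, and Species W — a synapomorphy uniting that clade.
Most parsimonious ingroup topology: ((Species F,(Species W,Species D)),Species T).
Changes per character on this tree: Character 1: 1; Character 2: 1; Character 3: 1; Character 4: 1; Character 5: 1.
Total = 5.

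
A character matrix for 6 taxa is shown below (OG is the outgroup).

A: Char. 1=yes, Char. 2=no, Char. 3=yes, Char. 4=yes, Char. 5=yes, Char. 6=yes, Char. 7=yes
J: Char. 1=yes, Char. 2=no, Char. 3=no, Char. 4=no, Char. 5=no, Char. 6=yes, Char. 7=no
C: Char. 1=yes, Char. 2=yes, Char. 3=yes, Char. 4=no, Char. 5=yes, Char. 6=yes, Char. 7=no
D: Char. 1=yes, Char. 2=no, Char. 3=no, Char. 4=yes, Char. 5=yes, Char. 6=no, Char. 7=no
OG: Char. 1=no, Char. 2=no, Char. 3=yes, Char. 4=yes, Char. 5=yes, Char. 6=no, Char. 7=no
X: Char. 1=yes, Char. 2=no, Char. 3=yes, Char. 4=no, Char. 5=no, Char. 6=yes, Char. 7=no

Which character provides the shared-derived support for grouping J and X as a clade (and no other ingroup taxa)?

Character polarity is set by the outgroup: the derived state is whichever differs from the outgroup's state, so for Char. 3, Char. 4, Char. 5 the derived state is 'no', and for the remaining characters it is 'yes'.
All ingroup taxa share the derived state 'yes' for Char. 1; it defines the ingroup but does not resolve relationships within it.
Char. 2 (derived state 'yes') is unique to C (autapomorphy; uninformative for grouping).
Char. 3 (state 'no') occurs in D and J but conflicts with the nesting implied by the other characters — most parsimoniously interpreted as homoplasy.
Only C, J, and X show the derived state 'no' for Char. 4, supporting them as a clade.
Char. 5: derived state 'no' in J and X only — synapomorphy for {J, X}.
Only A, C, J, and X show the derived state 'yes' for Char. 6, supporting them as a clade.
Char. 7 (derived state 'yes') is unique to A (autapomorphy; uninformative for grouping).
Most parsimonious ingroup topology: ((A,((J,X),C)),D).
The clade {J, X} is supported by Char. 5: its derived state 'no' occurs in exactly those taxa and in no other taxon (including the outgroup).

Char. 5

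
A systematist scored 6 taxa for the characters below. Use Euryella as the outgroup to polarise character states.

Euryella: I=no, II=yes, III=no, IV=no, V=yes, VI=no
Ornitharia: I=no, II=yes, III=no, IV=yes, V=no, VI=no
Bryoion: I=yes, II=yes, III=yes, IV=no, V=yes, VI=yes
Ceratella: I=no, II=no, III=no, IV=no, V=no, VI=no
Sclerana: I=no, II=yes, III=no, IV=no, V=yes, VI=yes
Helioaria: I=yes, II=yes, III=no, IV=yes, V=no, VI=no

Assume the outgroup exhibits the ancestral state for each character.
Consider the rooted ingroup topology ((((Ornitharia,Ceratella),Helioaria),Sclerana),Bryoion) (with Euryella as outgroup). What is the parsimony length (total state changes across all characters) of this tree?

Map each character onto ((((Ornitharia,Ceratella),Helioaria),Sclerana),Bryoion) (rooted by Euryella) and count the minimum state changes it requires (Fitch parsimony):
I: 2; II: 1; III: 1; IV: 2; V: 1; VI: 2.
Total tree length = 9.

9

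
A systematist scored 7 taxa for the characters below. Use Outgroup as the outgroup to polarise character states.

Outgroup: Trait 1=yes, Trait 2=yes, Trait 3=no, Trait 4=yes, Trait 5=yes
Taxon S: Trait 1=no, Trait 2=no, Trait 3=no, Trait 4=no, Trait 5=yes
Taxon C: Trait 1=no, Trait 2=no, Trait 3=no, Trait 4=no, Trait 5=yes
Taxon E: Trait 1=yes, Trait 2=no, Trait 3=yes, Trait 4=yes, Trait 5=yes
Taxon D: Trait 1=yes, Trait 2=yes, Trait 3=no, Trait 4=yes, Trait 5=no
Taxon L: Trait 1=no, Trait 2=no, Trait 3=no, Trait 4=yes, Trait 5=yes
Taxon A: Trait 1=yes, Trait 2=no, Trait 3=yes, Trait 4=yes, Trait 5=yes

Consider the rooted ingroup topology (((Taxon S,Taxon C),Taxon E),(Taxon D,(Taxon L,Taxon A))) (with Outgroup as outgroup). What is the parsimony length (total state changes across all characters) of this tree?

8

Map each character onto (((Taxon S,Taxon C),Taxon E),(Taxon D,(Taxon L,Taxon A))) (rooted by Outgroup) and count the minimum state changes it requires (Fitch parsimony):
Trait 1: 2; Trait 2: 2; Trait 3: 2; Trait 4: 1; Trait 5: 1.
Total tree length = 8.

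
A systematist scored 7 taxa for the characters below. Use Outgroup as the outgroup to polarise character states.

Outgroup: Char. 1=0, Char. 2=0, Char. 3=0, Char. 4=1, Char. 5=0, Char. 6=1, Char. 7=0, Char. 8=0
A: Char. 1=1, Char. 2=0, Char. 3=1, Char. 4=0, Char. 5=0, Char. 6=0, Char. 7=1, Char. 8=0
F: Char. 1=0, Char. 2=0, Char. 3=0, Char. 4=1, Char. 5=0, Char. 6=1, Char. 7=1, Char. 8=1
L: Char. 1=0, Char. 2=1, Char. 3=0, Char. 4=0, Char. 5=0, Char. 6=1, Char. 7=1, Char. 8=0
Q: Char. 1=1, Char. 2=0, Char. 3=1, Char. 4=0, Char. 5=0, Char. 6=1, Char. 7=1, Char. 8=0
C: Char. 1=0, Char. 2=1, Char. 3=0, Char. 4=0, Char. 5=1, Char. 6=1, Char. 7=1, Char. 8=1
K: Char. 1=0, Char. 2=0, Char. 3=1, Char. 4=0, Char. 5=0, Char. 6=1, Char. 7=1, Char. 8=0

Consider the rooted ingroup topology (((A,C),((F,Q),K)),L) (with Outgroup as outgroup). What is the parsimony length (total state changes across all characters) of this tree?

Map each character onto (((A,C),((F,Q),K)),L) (rooted by Outgroup) and count the minimum state changes it requires (Fitch parsimony):
Char. 1: 2; Char. 2: 2; Char. 3: 3; Char. 4: 2; Char. 5: 1; Char. 6: 1; Char. 7: 1; Char. 8: 2.
Total tree length = 14.

14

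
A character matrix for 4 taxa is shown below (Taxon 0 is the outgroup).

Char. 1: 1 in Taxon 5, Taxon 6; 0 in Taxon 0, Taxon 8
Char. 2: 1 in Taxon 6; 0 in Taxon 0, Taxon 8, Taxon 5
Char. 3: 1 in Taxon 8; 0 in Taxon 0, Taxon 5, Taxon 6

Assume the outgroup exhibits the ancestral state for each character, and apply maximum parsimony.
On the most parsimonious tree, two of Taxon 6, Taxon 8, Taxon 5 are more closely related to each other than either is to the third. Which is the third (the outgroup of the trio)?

The outgroup has state '0' for every character, so '1' is the derived state throughout.
Char. 1: derived state '1' in Taxon 5 and Taxon 6 only — synapomorphy for {Taxon 5, Taxon 6}.
Char. 2 (derived state '1') is unique to Taxon 6 (autapomorphy; uninformative for grouping).
Char. 3 (derived state '1') is unique to Taxon 8 (autapomorphy; uninformative for grouping).
Most parsimonious ingroup topology: (Taxon 8,(Taxon 5,Taxon 6)).
Taxon 6 and Taxon 5 share a more recent common ancestor with each other than either does with Taxon 8, so Taxon 8 is the least closely related of the three.

Taxon 8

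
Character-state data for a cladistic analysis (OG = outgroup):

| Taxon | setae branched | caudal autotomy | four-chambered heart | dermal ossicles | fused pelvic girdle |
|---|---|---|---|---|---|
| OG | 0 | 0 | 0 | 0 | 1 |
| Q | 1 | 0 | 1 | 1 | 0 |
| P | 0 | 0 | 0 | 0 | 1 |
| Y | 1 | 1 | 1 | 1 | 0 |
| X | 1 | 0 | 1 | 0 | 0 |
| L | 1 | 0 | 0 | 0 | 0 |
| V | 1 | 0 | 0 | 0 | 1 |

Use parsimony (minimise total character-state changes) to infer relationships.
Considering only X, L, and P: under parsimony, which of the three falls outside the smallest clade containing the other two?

P

Character polarity is set by the outgroup: the derived state is whichever differs from the outgroup's state, so for fused pelvic girdle the derived state is '0', and for the remaining characters it is '1'.
setae branched: derived state '1' in L, Q, V, X, and Y only — synapomorphy for {L, Q, V, X, Y}.
caudal autotomy (derived state '1') is unique to Y (autapomorphy; uninformative for grouping).
Only Q, X, and Y show the derived state '1' for four-chambered heart, supporting them as a clade.
dermal ossicles: derived state '1' in Q and Y only — synapomorphy for {Q, Y}.
fused pelvic girdle (derived state '0') is shared by L, Q, X, and Y — a synapomorphy uniting that clade.
Most parsimonious ingroup topology: (((((Q,Y),X),L),V),P).
X and L share a more recent common ancestor with each other than either does with P, so P is the least closely related of the three.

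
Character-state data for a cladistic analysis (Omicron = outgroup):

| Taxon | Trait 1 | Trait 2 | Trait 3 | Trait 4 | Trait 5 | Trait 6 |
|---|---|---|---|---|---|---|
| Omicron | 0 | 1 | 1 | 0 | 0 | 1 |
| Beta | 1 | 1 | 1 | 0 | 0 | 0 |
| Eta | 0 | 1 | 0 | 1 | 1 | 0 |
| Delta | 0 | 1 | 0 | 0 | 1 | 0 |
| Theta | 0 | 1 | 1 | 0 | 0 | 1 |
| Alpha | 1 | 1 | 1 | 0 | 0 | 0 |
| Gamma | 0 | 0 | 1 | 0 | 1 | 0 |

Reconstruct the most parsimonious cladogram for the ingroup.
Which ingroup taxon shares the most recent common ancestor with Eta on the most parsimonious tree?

Character polarity is set by the outgroup: the derived state is whichever differs from the outgroup's state, so for Trait 2, Trait 3, Trait 6 the derived state is '0', and for the remaining characters it is '1'.
Only Alpha and Beta show the derived state '1' for Trait 1, supporting them as a clade.
Trait 2: derived state '0' in Gamma only — an autapomorphy, so it tells us nothing about relationships among taxa.
Trait 3: derived state '0' in Delta and Eta only — synapomorphy for {Delta, Eta}.
Trait 4: derived state '1' in Eta only — an autapomorphy, so it tells us nothing about relationships among taxa.
Only Delta, Eta, and Gamma show the derived state '1' for Trait 5, supporting them as a clade.
Trait 6: derived state '0' in Alpha, Beta, Delta, Eta, and Gamma only — synapomorphy for {Alpha, Beta, Delta, Eta, Gamma}.
Most parsimonious ingroup topology: (((Beta,Alpha),((Eta,Delta),Gamma)),Theta).
Eta and Delta form a cherry on this tree, so they are sister taxa.

Delta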